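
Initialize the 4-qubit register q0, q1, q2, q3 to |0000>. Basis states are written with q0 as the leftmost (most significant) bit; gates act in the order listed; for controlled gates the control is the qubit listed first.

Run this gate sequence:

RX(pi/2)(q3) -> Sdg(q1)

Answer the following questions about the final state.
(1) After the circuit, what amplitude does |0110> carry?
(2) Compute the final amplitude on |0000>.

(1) The amplitude on |0110> is 0.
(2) The amplitude on |0000> is sqrt(2)/2.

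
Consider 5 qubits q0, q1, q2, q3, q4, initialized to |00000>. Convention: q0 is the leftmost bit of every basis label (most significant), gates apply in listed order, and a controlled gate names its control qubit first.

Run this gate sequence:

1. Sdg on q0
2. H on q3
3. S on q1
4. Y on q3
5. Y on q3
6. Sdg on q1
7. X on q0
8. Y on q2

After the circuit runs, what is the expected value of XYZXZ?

The expectation value of XYZXZ is 0. Key observation: gates 3-6 undo each other exactly, leaving only the rest of the circuit to track.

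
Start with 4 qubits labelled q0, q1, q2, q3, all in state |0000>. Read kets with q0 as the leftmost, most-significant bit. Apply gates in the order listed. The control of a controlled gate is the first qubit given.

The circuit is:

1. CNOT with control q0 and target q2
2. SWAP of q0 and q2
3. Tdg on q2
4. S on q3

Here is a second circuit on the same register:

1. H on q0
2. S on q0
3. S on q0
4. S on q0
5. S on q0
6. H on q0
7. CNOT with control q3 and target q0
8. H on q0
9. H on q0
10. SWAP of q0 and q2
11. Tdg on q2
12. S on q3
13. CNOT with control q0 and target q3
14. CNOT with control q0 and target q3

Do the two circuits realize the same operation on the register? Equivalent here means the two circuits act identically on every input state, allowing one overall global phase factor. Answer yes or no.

No — the two circuits implement different unitaries, even allowing a global phase.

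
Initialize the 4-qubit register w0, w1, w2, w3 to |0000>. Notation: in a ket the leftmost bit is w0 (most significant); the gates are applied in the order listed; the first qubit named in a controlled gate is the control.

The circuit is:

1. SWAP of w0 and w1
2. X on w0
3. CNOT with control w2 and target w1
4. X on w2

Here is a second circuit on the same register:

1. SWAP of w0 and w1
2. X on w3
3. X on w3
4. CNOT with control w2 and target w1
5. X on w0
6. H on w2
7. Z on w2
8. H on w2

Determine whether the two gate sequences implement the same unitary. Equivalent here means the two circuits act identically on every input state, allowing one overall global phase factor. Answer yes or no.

Yes: on every input state the two circuits agree up to one overall phase factor.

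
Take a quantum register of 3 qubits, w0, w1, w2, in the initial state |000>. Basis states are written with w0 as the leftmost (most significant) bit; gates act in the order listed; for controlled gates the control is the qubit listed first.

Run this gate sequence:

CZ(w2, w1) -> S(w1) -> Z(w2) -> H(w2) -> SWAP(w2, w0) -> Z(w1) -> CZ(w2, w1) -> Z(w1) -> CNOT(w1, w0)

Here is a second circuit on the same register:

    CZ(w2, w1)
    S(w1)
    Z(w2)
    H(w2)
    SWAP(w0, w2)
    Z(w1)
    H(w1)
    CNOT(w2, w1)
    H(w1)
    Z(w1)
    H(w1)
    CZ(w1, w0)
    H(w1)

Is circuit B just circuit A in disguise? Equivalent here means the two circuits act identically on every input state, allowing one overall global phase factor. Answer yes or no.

No, they are not equivalent — no single phase factor reconciles the two unitaries.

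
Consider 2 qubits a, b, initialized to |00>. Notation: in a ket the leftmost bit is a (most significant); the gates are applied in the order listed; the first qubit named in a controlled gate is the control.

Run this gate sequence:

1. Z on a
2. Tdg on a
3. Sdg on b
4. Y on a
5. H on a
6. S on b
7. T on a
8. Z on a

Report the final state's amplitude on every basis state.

The resulting statevector has amplitude sqrt(2)*I/2 on |00>, 0 on |01>, sqrt(2)*exp(3*I*pi/4)/2 on |10>, 0 on |11>.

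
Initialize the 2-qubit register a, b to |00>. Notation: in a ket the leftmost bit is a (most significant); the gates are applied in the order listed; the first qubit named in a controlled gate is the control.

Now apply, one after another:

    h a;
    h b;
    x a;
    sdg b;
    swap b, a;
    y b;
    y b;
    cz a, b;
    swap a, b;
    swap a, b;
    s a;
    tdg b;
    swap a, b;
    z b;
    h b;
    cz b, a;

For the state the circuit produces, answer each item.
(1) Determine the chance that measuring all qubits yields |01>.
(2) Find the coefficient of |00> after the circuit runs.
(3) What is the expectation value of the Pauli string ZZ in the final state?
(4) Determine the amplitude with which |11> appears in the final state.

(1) The probability of measuring |01> is 1/2.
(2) |00> carries amplitude 0 in the final state.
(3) The expectation value of ZZ is -1.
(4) |11> carries amplitude 0 in the final state.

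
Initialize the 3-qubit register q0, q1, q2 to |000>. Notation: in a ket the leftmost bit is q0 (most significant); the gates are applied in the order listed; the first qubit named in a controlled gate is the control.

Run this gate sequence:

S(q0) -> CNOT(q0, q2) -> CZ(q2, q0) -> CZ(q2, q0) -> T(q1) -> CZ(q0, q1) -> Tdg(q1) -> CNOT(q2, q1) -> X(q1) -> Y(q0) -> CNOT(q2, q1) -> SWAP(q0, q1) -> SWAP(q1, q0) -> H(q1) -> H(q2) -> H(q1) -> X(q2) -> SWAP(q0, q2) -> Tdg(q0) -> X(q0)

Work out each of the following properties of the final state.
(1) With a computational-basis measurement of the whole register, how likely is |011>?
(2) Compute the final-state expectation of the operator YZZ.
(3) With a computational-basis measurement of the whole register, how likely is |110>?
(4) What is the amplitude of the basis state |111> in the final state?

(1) The probability of measuring |011> is 1/2. Key observation: steps 3-4 multiply out to the identity, so the circuit reduces to the remaining gates.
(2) The observable YZZ averages to sqrt(2)/2.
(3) Outcome |110> occurs with probability 0.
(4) |111> carries amplitude sqrt(2)*I/2 in the final state.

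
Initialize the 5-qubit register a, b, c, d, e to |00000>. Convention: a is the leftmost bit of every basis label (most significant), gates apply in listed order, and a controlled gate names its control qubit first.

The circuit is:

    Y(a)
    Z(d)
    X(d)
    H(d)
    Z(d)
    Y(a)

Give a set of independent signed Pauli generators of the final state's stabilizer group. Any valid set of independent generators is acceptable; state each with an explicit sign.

The stabilizer group can be generated by +IIIXI, +ZIIII, +IZIII, +IIZII, +IIIIZ, among other valid generating sets.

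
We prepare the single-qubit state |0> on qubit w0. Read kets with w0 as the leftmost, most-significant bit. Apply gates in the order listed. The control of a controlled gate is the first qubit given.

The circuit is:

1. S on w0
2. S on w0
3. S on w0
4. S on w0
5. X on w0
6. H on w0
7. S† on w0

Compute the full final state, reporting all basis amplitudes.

The resulting statevector has amplitude sqrt(2)/2 on |0>, sqrt(2)*I/2 on |1>. Key observation: gates 1-4 undo each other exactly, leaving only the rest of the circuit to track.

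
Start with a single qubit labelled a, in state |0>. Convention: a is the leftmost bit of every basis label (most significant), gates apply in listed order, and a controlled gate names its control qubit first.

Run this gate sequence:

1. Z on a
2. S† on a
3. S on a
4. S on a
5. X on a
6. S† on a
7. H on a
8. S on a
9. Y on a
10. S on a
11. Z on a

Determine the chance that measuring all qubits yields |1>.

Outcome |1> occurs with probability 1/2.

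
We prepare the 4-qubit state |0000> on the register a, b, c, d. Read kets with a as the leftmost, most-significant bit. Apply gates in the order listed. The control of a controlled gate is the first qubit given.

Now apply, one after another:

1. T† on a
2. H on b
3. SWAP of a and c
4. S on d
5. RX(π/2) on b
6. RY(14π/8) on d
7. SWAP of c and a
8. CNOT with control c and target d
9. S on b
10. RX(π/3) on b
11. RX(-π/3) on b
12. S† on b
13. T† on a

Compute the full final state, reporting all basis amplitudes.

After the circuit, the state carries amplitude (-1 + I)*sqrt(sqrt(2) + 2)/4 on |0000>, (1 - I)*sqrt(2 - sqrt(2))/4 on |0001>, (-1 + I)*sqrt(sqrt(2) + 2)/4 on |0100>, (1 - I)*sqrt(2 - sqrt(2))/4 on |0101>, and 0 on every other basis state. Key observation: steps 9-12 multiply out to the identity, so the circuit reduces to the remaining gates.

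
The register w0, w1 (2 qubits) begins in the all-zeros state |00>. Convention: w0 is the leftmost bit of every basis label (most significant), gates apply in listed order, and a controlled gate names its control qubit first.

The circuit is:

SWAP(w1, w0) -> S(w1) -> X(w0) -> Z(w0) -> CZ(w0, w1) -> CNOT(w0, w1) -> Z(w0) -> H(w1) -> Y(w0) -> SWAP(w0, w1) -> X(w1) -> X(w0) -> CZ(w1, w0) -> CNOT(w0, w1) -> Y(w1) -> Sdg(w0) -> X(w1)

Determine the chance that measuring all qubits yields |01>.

The probability of measuring |01> is 1/2.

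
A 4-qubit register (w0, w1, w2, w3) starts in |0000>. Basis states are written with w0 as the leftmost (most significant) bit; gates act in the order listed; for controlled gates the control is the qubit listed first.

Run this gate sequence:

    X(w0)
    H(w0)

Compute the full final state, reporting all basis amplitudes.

The resulting statevector has amplitude sqrt(2)/2 on |0000>, -sqrt(2)/2 on |1000>, and 0 on every other basis state.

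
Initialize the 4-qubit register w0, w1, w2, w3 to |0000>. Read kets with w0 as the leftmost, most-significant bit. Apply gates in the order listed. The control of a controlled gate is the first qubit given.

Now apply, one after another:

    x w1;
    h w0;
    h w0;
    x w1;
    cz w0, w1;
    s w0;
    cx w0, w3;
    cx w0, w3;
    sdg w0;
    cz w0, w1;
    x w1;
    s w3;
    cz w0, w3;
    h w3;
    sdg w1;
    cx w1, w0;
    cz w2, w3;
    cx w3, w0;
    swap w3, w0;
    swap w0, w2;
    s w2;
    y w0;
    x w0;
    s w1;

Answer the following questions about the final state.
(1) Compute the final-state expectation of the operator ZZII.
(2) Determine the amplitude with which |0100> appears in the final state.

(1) The expectation value of ZZII is -1. Key observation: the block from step 4 through step 11 cancels to the identity and can be dropped.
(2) The final state's coefficient on |0100> equals 0.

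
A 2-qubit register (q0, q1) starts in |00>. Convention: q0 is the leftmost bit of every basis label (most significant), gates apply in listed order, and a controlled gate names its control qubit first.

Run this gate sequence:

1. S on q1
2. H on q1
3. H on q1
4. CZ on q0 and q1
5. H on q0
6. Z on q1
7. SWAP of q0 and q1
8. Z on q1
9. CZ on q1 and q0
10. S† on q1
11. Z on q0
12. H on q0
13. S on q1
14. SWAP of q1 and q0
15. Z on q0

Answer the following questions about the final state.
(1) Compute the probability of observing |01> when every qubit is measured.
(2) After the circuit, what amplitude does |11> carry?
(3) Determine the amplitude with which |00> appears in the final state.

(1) A full measurement returns |01> with probability 1/4.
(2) The amplitude on |11> is 1/2.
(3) The final state's coefficient on |00> equals 1/2.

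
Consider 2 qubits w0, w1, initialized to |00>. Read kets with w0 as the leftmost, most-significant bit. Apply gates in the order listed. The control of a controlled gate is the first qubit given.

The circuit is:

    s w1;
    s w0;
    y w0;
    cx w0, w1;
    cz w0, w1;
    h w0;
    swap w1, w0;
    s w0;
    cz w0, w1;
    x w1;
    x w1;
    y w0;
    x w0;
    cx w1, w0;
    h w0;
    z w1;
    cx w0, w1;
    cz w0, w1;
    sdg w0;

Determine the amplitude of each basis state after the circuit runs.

The final amplitudes are -I/2 on |00>, I/2 on |01>, 1/2 on |10>, -1/2 on |11>.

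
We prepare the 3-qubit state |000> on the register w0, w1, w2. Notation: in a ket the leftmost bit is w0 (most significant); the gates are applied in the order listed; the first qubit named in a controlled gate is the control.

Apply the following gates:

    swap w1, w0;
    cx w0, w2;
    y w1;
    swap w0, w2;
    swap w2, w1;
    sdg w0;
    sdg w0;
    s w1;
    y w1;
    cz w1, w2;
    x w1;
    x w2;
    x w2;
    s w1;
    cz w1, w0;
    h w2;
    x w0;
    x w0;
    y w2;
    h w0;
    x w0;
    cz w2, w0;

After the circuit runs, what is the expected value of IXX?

The expectation value of IXX is 0. Key observation: steps 17-18 multiply out to the identity, so the circuit reduces to the remaining gates.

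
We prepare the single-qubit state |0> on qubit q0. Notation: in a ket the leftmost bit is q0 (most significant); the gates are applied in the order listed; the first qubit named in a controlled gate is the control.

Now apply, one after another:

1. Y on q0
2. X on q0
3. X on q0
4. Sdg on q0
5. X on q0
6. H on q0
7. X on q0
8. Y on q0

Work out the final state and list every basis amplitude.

The resulting statevector has amplitude -sqrt(2)*I/2 on |0>, sqrt(2)*I/2 on |1>.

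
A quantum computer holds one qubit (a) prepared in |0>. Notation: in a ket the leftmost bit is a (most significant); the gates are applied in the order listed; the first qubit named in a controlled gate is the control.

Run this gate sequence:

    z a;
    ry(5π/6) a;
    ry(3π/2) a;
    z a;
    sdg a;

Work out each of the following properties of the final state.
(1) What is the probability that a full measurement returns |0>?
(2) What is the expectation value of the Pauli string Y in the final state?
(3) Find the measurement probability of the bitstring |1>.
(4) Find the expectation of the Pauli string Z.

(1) The probability of measuring |0> is 3/4.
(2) The observable Y averages to sqrt(3)/2.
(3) Outcome |1> occurs with probability 1/4.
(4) The observable Z averages to 1/2.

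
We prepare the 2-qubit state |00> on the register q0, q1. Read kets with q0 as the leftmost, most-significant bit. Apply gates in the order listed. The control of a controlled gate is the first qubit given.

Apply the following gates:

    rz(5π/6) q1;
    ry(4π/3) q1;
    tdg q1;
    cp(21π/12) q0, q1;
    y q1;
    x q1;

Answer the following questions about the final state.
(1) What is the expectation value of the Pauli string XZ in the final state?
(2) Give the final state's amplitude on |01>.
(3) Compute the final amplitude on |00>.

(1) The expectation value of XZ is 0.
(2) The final state's coefficient on |01> equals sqrt(3)*exp(5*I*pi/6)/2.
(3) |00> carries amplitude -exp(I*pi/12)/2 in the final state.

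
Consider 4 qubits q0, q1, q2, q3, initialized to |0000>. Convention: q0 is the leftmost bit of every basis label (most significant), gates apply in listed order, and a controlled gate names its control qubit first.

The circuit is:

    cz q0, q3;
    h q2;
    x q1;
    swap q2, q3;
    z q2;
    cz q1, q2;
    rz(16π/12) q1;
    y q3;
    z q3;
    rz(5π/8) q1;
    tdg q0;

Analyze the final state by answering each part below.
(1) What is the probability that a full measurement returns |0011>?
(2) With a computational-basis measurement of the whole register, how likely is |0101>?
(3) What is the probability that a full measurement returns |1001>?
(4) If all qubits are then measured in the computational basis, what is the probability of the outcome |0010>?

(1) The probability of measuring |0011> is 0.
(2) The probability of measuring |0101> is 1/2.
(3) Outcome |1001> occurs with probability 0.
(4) The probability of measuring |0010> is 0.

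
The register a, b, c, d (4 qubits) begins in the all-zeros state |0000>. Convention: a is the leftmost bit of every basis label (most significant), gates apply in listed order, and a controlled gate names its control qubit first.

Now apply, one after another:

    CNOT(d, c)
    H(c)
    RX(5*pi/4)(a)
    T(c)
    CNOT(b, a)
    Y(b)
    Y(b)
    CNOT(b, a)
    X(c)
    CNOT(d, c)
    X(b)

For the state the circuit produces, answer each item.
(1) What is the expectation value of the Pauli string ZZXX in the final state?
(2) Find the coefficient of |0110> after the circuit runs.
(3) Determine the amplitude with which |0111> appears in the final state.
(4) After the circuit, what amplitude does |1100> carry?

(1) In the final state, ZZXX has expectation 0.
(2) The final state's coefficient on |0110> equals -sqrt(4 - 2*sqrt(2))/4.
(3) The amplitude on |0111> is 0.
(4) The final state's coefficient on |1100> equals -sqrt(2*sqrt(2) + 4)*exp(3*I*pi/4)/4.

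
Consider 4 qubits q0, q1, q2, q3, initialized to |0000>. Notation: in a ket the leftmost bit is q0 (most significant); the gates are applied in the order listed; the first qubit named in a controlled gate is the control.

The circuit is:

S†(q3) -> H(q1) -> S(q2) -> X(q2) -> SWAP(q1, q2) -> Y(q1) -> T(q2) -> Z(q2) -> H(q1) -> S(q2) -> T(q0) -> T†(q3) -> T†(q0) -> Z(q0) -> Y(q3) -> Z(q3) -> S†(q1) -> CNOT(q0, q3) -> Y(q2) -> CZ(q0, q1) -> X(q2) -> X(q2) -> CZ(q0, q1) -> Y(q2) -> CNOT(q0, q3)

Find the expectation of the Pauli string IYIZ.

In the final state, IYIZ has expectation 1. Key observation: the block from step 18 through step 25 cancels to the identity and can be dropped.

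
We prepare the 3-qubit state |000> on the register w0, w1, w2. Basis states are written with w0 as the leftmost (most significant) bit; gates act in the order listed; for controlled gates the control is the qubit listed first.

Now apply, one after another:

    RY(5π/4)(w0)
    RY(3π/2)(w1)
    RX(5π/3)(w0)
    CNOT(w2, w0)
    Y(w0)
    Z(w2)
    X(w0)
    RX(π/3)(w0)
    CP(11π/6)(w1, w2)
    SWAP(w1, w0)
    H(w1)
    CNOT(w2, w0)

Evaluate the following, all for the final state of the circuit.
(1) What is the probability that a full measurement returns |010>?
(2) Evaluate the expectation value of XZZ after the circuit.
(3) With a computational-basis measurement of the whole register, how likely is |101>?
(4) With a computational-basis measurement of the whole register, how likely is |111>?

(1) The probability of measuring |010> is 1/4 - sqrt(2)/8.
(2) The expectation value of XZZ is -sqrt(2)/2.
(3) Outcome |101> occurs with probability 0.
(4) A full measurement returns |111> with probability 0.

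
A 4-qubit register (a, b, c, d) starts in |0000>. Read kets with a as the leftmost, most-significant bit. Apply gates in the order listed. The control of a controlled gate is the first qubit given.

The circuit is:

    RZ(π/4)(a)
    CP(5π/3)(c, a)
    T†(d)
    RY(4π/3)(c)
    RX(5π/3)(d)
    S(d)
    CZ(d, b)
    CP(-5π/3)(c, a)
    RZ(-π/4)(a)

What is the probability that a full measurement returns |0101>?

The probability of measuring |0101> is 0.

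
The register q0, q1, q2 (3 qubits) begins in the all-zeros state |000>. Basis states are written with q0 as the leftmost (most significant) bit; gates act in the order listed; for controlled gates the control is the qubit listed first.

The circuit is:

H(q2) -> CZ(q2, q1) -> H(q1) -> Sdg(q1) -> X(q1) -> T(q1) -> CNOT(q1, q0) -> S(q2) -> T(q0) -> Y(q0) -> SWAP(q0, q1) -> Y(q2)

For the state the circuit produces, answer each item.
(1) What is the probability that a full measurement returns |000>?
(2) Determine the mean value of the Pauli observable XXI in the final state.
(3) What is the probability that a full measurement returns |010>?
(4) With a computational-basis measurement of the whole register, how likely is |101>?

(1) Outcome |000> occurs with probability 0.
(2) The expectation value of XXI is 1.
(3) The probability of measuring |010> is 1/4.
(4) The probability of measuring |101> is 1/4.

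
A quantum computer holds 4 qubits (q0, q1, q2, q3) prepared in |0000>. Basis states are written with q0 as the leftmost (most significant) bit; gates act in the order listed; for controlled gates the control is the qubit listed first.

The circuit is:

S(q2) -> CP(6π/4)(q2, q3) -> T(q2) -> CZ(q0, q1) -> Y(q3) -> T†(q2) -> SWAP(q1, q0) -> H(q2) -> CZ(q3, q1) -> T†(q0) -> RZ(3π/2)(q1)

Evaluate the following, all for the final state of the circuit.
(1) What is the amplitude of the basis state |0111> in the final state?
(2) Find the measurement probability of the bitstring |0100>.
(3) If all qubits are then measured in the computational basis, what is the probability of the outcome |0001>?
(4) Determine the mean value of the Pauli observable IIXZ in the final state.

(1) |0111> carries amplitude 0 in the final state.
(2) The probability of measuring |0100> is 0.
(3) Outcome |0001> occurs with probability 1/2.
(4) In the final state, IIXZ has expectation -1.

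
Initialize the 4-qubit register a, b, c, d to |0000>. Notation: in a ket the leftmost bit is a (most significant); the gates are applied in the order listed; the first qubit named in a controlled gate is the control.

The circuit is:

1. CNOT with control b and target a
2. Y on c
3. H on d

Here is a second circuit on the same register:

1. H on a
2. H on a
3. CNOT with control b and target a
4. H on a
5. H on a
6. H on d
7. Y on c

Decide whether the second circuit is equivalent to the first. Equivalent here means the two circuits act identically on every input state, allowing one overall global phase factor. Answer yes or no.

Yes, they are equivalent — the unitaries differ by at most a global phase.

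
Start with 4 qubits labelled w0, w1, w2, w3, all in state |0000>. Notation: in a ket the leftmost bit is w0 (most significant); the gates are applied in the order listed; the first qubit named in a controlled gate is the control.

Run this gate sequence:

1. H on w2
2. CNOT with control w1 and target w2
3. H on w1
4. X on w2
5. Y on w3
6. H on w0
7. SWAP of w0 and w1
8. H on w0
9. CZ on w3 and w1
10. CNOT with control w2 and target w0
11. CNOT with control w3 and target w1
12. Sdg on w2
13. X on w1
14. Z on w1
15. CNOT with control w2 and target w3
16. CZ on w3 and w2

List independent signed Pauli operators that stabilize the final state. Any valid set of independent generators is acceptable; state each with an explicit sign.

One valid set of independent stabilizer generators is +XIXY, +IXII, -ZIIZ, -IIZZ (any independent generating set of the same group is equally correct).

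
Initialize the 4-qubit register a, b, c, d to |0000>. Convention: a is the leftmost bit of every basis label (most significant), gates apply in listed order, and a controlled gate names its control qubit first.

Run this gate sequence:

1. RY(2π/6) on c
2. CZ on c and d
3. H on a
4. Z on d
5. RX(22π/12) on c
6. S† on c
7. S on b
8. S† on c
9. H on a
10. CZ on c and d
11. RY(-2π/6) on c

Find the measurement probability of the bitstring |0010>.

The probability of measuring |0010> is 7/8 - sqrt(3)/16.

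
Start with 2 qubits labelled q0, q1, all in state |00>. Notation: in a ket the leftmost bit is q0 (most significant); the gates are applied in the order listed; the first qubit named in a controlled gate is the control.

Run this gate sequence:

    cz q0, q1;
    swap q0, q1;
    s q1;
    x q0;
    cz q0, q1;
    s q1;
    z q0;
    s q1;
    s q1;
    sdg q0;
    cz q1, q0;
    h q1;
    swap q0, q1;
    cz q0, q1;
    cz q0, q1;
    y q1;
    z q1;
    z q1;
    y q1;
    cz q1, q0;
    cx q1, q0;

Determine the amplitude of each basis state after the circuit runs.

The resulting statevector has amplitude 0 on |00>, -sqrt(2)*I/2 on |01>, 0 on |10>, sqrt(2)*I/2 on |11>. Key observation: steps 16-19 multiply out to the identity, so the circuit reduces to the remaining gates.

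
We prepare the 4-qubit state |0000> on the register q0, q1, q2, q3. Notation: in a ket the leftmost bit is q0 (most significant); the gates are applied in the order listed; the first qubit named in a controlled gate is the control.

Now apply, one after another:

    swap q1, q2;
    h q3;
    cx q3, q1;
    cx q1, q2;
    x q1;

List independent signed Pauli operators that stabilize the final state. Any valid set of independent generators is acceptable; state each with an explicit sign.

One valid set of independent stabilizer generators is +IXXX, +ZIII, -IZIZ, +IIZZ (any independent generating set of the same group is equally correct).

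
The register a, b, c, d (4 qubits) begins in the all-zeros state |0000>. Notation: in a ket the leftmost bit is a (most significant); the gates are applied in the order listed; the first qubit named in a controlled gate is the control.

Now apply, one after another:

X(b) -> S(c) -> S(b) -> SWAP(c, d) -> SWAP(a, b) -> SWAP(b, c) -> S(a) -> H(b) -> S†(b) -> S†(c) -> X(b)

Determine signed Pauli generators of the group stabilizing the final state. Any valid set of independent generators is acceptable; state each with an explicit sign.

The final state is stabilized by the group generated by +IYII, -ZIII, +IIZI, +IIIZ; other independent generating sets are equally valid.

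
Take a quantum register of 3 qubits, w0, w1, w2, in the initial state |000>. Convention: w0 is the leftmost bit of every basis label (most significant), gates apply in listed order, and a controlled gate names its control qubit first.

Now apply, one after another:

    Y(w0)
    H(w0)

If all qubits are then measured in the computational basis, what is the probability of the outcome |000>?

Outcome |000> occurs with probability 1/2.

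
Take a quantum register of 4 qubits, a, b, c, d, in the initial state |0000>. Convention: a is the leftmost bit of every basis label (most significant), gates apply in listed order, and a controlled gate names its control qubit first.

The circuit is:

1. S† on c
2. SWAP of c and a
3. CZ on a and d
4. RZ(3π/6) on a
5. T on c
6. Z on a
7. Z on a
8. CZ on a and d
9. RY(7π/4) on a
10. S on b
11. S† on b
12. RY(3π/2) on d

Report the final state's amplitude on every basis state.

After the circuit, the state carries amplitude -sqrt(2*sqrt(2) + 4)*exp(3*I*pi/4)/4 on |0000>, sqrt(2*sqrt(2) + 4)*exp(3*I*pi/4)/4 on |0001>, sqrt(4 - 2*sqrt(2))*exp(3*I*pi/4)/4 on |1000>, -sqrt(4 - 2*sqrt(2))*exp(3*I*pi/4)/4 on |1001>, and 0 on every other basis state. Key observation: steps 10-11 multiply out to the identity, so the circuit reduces to the remaining gates.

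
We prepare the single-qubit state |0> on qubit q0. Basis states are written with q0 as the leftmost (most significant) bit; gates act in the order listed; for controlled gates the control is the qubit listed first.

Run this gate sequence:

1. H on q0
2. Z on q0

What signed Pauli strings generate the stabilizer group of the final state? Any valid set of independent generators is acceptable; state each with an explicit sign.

The final state is stabilized by the group generated by -X; other independent generating sets are equally valid.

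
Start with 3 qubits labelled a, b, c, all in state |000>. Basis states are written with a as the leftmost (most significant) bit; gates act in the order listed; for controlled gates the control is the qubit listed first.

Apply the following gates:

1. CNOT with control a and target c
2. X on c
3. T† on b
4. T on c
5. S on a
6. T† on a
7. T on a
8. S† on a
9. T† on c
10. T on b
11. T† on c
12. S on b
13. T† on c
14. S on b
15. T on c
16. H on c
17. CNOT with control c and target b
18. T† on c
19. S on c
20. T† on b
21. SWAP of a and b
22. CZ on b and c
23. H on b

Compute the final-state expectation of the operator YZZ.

In the final state, YZZ has expectation 0. Key observation: gates 3-10 undo each other exactly, leaving only the rest of the circuit to track.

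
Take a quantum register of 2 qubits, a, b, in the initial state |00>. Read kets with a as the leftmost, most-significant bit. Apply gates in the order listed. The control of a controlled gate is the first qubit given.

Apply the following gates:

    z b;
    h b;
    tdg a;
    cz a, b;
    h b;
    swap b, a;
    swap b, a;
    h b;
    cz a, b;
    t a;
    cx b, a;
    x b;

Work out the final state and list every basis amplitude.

The resulting statevector has amplitude 0 on |00>, sqrt(2)/2 on |01>, sqrt(2)/2 on |10>, 0 on |11>.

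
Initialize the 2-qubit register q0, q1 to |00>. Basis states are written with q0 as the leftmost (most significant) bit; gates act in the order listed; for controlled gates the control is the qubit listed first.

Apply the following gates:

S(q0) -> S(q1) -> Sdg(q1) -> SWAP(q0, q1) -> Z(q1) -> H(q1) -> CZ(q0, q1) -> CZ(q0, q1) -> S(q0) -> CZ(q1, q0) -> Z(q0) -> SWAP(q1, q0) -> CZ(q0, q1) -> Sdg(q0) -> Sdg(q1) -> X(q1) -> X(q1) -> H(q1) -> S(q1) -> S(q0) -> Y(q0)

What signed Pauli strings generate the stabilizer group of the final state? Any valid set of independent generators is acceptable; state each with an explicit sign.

One valid set of independent stabilizer generators is -XI, +IY (any independent generating set of the same group is equally correct).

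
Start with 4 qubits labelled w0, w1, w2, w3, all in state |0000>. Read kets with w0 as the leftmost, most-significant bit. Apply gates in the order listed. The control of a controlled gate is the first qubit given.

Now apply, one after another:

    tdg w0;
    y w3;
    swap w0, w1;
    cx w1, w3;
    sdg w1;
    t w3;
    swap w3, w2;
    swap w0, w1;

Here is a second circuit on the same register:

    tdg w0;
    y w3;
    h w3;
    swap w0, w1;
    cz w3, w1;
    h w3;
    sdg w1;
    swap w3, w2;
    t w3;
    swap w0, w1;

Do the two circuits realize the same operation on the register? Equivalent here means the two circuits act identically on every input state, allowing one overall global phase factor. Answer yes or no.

No: there is an input state on which the two circuits produce genuinely different outputs (not merely differing by a phase).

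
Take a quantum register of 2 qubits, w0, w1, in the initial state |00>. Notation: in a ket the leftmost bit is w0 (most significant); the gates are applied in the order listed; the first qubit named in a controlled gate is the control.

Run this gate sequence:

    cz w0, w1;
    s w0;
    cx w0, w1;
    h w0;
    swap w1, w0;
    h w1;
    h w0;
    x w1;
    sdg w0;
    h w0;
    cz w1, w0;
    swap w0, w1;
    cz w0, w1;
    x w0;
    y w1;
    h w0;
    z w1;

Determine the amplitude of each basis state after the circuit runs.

The resulting statevector has amplitude sqrt(2)*(1 - I)/4 on |00>, sqrt(2)*(-1 - I)/4 on |01>, sqrt(2)*(1 - I)/4 on |10>, sqrt(2)*(-1 - I)/4 on |11>.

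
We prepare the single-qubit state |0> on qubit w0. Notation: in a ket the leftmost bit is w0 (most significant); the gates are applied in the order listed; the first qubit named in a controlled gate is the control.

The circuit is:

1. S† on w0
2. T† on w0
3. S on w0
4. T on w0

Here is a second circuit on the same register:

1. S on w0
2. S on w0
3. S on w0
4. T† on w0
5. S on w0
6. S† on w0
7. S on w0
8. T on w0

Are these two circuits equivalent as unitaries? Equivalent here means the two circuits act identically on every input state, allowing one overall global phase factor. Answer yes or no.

Yes: on every input state the two circuits agree up to one overall phase factor.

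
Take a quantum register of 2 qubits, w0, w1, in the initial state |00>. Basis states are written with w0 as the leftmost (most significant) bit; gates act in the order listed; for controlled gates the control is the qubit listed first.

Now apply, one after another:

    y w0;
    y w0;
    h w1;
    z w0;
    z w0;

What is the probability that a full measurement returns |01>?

A full measurement returns |01> with probability 1/2.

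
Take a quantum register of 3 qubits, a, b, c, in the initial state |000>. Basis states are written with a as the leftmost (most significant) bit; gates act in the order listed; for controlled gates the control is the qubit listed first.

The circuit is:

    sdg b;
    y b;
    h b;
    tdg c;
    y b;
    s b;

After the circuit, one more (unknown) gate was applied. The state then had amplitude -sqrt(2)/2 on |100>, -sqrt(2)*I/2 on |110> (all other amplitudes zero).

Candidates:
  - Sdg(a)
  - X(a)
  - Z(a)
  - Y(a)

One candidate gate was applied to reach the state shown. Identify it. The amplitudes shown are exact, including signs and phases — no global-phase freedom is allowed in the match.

It was X(a) that produced the state shown.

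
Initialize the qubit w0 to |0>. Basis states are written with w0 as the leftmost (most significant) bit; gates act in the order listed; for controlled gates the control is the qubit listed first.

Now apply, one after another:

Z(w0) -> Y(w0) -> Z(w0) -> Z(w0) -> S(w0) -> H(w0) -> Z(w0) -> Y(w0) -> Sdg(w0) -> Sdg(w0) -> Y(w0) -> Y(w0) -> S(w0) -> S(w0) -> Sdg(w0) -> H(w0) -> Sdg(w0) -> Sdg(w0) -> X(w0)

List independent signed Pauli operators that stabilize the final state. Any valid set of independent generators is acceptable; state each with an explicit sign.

The final state is stabilized by the group generated by -Y; other independent generating sets are equally valid. Key observation: gates 10-13 undo each other exactly, leaving only the rest of the circuit to track.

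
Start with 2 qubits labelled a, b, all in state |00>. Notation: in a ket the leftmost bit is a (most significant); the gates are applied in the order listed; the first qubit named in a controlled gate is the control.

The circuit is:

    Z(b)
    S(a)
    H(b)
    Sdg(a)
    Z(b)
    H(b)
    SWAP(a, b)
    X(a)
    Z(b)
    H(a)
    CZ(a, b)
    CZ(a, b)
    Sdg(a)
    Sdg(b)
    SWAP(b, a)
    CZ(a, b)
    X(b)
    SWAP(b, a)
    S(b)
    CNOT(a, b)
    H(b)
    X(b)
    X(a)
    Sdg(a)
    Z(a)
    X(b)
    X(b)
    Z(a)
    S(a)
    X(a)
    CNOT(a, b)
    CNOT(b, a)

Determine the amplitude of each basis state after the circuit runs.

After the circuit, the state carries amplitude -I/2 on |00>, -1/2 on |01>, 1/2 on |10>, -I/2 on |11>.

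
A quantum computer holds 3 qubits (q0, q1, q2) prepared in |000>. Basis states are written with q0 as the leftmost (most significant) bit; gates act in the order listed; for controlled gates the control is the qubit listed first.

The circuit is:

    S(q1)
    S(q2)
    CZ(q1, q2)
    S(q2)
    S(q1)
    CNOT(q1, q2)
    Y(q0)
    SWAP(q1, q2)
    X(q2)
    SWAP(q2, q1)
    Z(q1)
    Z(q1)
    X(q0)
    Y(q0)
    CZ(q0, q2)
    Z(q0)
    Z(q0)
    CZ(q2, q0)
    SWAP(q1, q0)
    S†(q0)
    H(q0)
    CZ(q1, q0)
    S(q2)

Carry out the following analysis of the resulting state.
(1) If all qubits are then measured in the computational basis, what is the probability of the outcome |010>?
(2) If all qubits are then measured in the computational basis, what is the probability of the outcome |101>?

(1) A full measurement returns |010> with probability 1/2.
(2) The probability of measuring |101> is 0.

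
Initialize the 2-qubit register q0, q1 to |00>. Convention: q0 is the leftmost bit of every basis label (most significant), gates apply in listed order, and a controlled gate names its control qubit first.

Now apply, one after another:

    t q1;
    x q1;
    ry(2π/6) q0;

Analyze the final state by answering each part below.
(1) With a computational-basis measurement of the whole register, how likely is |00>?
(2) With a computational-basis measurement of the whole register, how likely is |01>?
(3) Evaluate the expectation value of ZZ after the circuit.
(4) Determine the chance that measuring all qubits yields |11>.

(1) A full measurement returns |00> with probability 0.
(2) Outcome |01> occurs with probability 3/4.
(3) In the final state, ZZ has expectation -1/2.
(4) A full measurement returns |11> with probability 1/4.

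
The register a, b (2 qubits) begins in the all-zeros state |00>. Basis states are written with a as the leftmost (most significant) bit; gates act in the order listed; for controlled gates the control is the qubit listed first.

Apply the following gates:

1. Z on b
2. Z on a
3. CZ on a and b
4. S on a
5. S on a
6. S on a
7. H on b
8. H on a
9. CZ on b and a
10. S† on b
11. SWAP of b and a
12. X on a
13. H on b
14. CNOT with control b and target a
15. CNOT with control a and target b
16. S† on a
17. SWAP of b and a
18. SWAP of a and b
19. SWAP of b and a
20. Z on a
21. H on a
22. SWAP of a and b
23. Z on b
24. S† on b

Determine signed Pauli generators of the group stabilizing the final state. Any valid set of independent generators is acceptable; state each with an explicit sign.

The final state is stabilized by the group generated by -IX, -ZI; other independent generating sets are equally valid.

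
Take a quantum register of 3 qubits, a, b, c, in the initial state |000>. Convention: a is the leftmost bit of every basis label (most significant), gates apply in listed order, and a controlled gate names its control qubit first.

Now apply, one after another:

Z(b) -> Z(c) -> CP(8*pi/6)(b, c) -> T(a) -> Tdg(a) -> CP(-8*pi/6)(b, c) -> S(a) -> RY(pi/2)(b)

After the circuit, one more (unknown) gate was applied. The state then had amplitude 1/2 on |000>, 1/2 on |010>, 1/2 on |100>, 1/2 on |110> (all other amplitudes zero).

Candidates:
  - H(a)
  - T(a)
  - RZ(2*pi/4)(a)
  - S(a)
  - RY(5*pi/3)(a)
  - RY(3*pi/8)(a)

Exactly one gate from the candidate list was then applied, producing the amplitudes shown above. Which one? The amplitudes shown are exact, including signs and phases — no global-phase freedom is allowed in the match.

The applied gate was H(a).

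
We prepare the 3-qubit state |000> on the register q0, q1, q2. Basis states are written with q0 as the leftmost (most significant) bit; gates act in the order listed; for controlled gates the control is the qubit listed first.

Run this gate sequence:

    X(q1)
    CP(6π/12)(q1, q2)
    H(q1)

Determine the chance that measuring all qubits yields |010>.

A full measurement returns |010> with probability 1/2.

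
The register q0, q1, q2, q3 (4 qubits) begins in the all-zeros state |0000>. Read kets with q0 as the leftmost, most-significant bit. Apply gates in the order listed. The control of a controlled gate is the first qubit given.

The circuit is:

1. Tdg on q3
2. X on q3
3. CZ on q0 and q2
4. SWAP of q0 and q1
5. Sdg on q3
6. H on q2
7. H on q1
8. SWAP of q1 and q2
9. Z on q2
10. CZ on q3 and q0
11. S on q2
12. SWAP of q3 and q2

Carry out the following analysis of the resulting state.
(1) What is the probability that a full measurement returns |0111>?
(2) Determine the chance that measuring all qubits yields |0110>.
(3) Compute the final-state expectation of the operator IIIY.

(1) The probability of measuring |0111> is 1/4.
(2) A full measurement returns |0110> with probability 1/4.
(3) The expectation value of IIIY is -1.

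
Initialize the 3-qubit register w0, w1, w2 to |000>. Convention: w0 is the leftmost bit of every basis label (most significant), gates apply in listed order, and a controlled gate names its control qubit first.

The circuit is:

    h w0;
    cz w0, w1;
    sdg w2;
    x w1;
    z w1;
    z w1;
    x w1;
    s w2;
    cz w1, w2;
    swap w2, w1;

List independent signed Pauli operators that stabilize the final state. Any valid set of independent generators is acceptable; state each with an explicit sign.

One valid set of independent stabilizer generators is +XII, +IZI, +IIZ (any independent generating set of the same group is equally correct).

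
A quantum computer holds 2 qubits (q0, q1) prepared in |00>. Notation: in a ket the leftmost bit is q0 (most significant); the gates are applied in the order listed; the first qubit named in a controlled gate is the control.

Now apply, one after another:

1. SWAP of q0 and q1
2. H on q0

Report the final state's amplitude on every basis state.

After the circuit, the state carries amplitude sqrt(2)/2 on |00>, 0 on |01>, sqrt(2)/2 on |10>, 0 on |11>.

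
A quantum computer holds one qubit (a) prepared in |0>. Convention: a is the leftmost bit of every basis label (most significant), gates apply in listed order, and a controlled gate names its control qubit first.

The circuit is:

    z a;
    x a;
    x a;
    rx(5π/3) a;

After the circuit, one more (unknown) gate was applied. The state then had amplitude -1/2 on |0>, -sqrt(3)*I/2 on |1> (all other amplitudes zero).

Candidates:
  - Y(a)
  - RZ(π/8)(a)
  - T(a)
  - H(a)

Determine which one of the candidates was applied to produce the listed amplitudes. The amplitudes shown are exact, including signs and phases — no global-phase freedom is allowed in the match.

The unique candidate consistent with the amplitudes is Y(a). Key observation: the block from step 2 through step 3 cancels to the identity and can be dropped.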